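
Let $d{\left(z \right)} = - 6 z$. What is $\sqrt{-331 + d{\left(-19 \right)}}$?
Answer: $i \sqrt{217} \approx 14.731 i$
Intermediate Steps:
$\sqrt{-331 + d{\left(-19 \right)}} = \sqrt{-331 - -114} = \sqrt{-331 + 114} = \sqrt{-217} = i \sqrt{217}$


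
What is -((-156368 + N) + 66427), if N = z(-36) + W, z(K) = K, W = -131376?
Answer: 221353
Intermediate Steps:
N = -131412 (N = -36 - 131376 = -131412)
-((-156368 + N) + 66427) = -((-156368 - 131412) + 66427) = -(-287780 + 66427) = -1*(-221353) = 221353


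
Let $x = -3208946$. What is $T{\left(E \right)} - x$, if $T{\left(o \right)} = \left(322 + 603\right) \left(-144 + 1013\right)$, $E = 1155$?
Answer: $4012771$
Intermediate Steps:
$T{\left(o \right)} = 803825$ ($T{\left(o \right)} = 925 \cdot 869 = 803825$)
$T{\left(E \right)} - x = 803825 - -3208946 = 803825 + 3208946 = 4012771$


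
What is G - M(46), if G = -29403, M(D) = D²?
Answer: -31519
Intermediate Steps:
G - M(46) = -29403 - 1*46² = -29403 - 1*2116 = -29403 - 2116 = -31519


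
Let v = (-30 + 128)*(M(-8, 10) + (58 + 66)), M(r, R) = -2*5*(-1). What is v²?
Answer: 172449424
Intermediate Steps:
M(r, R) = 10 (M(r, R) = -10*(-1) = 10)
v = 13132 (v = (-30 + 128)*(10 + (58 + 66)) = 98*(10 + 124) = 98*134 = 13132)
v² = 13132² = 172449424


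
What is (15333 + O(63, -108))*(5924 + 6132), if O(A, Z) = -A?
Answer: 184095120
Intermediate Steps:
(15333 + O(63, -108))*(5924 + 6132) = (15333 - 1*63)*(5924 + 6132) = (15333 - 63)*12056 = 15270*12056 = 184095120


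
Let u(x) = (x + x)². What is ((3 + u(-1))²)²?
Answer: 2401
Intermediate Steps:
u(x) = 4*x² (u(x) = (2*x)² = 4*x²)
((3 + u(-1))²)² = ((3 + 4*(-1)²)²)² = ((3 + 4*1)²)² = ((3 + 4)²)² = (7²)² = 49² = 2401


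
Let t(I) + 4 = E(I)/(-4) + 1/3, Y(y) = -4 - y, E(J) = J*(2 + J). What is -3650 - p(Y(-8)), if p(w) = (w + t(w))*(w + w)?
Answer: -10814/3 ≈ -3604.7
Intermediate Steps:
t(I) = -11/3 - I*(2 + I)/4 (t(I) = -4 + ((I*(2 + I))/(-4) + 1/3) = -4 + ((I*(2 + I))*(-¼) + 1*(⅓)) = -4 + (-I*(2 + I)/4 + ⅓) = -4 + (⅓ - I*(2 + I)/4) = -11/3 - I*(2 + I)/4)
p(w) = 2*w*(-11/3 + w - w*(2 + w)/4) (p(w) = (w + (-11/3 - w*(2 + w)/4))*(w + w) = (-11/3 + w - w*(2 + w)/4)*(2*w) = 2*w*(-11/3 + w - w*(2 + w)/4))
-3650 - p(Y(-8)) = -3650 - (-4 - 1*(-8))*(-44 - 3*(-4 - 1*(-8))² + 6*(-4 - 1*(-8)))/6 = -3650 - (-4 + 8)*(-44 - 3*(-4 + 8)² + 6*(-4 + 8))/6 = -3650 - 4*(-44 - 3*4² + 6*4)/6 = -3650 - 4*(-44 - 3*16 + 24)/6 = -3650 - 4*(-44 - 48 + 24)/6 = -3650 - 4*(-68)/6 = -3650 - 1*(-136/3) = -3650 + 136/3 = -10814/3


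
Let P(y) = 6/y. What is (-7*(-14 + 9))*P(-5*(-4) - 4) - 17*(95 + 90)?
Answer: -25055/8 ≈ -3131.9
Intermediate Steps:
(-7*(-14 + 9))*P(-5*(-4) - 4) - 17*(95 + 90) = (-7*(-14 + 9))*(6/(-5*(-4) - 4)) - 17*(95 + 90) = (-7*(-5))*(6/(20 - 4)) - 17*185 = 35*(6/16) - 3145 = 35*(6*(1/16)) - 3145 = 35*(3/8) - 3145 = 105/8 - 3145 = -25055/8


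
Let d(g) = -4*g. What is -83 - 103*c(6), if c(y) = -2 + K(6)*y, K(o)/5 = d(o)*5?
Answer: 370923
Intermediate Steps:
K(o) = -100*o (K(o) = 5*(-4*o*5) = 5*(-20*o) = -100*o)
c(y) = -2 - 600*y (c(y) = -2 + (-100*6)*y = -2 - 600*y)
-83 - 103*c(6) = -83 - 103*(-2 - 600*6) = -83 - 103*(-2 - 3600) = -83 - 103*(-3602) = -83 + 371006 = 370923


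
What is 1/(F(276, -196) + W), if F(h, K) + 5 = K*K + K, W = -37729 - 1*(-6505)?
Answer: 1/6991 ≈ 0.00014304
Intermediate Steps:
W = -31224 (W = -37729 + 6505 = -31224)
F(h, K) = -5 + K + K² (F(h, K) = -5 + (K*K + K) = -5 + (K² + K) = -5 + (K + K²) = -5 + K + K²)
1/(F(276, -196) + W) = 1/((-5 - 196 + (-196)²) - 31224) = 1/((-5 - 196 + 38416) - 31224) = 1/(38215 - 31224) = 1/6991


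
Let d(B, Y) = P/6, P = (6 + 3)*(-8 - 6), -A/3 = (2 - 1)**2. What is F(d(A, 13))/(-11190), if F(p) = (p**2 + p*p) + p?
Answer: -287/3730 ≈ -0.076944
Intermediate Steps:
A = -3 (A = -3*(2 - 1)**2 = -3*1**2 = -3*1 = -3)
P = -126 (P = 9*(-14) = -126)
d(B, Y) = -21 (d(B, Y) = -126/6 = -126*1/6 = -21)
F(p) = p + 2*p**2 (F(p) = (p**2 + p**2) + p = 2*p**2 + p = p + 2*p**2)
F(d(A, 13))/(-11190) = -21*(1 + 2*(-21))/(-11190) = -21*(1 - 42)*(-1/11190) = -21*(-41)*(-1/11190) = 861*(-1/11190) = -287/3730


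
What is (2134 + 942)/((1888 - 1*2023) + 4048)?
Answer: 3076/3913 ≈ 0.78610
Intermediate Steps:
(2134 + 942)/((1888 - 1*2023) + 4048) = 3076/((1888 - 2023) + 4048) = 3076/(-135 + 4048) = 3076/3913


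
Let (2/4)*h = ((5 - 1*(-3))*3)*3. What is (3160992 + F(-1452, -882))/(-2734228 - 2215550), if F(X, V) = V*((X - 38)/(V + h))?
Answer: -64763831/101470449 ≈ -0.63825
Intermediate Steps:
h = 144 (h = 2*(((5 - 1*(-3))*3)*3) = 2*(((5 + 3)*3)*3) = 2*((8*3)*3) = 2*(24*3) = 2*72 = 144)
F(X, V) = V*(-38 + X)/(144 + V) (F(X, V) = V*((X - 38)/(V + 144)) = V*((-38 + X)/(144 + V)) = V*(-38 + X)/(144 + V))
(3160992 + F(-1452, -882))/(-2734228 - 2215550) = (3160992 - 882*(-38 - 1452)/(144 - 882))/(-2734228 - 2215550) = (3160992 - 882*(-1490)/(-738))/(-4949778) = (3160992 - 882*(-1/738)*(-1490))*(-1/4949778) = (3160992 - 73010/41)*(-1/4949778) = (129527662/41)*(-1/4949778) = -64763831/101470449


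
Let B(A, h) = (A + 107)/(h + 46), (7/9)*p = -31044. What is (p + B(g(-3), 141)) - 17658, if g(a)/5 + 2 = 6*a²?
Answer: -75358805/1309 ≈ -57570.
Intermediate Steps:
p = -279396/7 (p = (9/7)*(-31044) = -279396/7 ≈ -39914.)
g(a) = -10 + 30*a² (g(a) = -10 + 5*(6*a²) = -10 + 30*a²)
B(A, h) = (107 + A)/(46 + h)
(p + B(g(-3), 141)) - 17658 = (-279396/7 + (107 + (-10 + 30*(-3)²))/(46 + 141)) - 17658 = (-279396/7 + (107 + (-10 + 30*9))/187) - 17658 = (-279396/7 + (107 + (-10 + 270))/187) - 17658 = (-279396/7 + (107 + 260)/187) - 17658 = (-279396/7 + (1/187)*367) - 17658 = (-279396/7 + 367/187) - 17658 = -52244483/1309 - 17658 = -75358805/1309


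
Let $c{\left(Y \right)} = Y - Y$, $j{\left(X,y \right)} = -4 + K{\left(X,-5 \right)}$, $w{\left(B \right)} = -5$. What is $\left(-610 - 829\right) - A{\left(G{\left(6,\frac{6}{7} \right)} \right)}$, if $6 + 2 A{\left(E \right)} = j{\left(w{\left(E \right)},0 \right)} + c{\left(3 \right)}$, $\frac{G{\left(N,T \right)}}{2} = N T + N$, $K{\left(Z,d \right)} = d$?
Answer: $- \frac{2863}{2} \approx -1431.5$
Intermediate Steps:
$j{\left(X,y \right)} = -9$ ($j{\left(X,y \right)} = -4 - 5 = -9$)
$c{\left(Y \right)} = 0$
$G{\left(N,T \right)} = 2 N + 2 N T$ ($G{\left(N,T \right)} = 2 \left(N T + N\right) = 2 \left(N + N T\right) = 2 N + 2 N T$)
$A{\left(E \right)} = - \frac{15}{2}$ ($A{\left(E \right)} = -3 + \frac{-9 + 0}{2} = -3 + \frac{1}{2} \left(-9\right) = -3 - \frac{9}{2} = - \frac{15}{2}$)
$\left(-610 - 829\right) - A{\left(G{\left(6,\frac{6}{7} \right)} \right)} = \left(-610 - 829\right) - - \frac{15}{2} = \left(-610 - 829\right) + \frac{15}{2} = -1439 + \frac{15}{2} = - \frac{2863}{2}$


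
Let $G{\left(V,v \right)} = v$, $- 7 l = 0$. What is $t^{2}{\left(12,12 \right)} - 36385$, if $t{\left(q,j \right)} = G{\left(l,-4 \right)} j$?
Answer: $-34081$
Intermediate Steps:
$l = 0$ ($l = \left(- \frac{1}{7}\right) 0 = 0$)
$t{\left(q,j \right)} = - 4 j$
$t^{2}{\left(12,12 \right)} - 36385 = \left(\left(-4\right) 12\right)^{2} - 36385 = \left(-48\right)^{2} - 36385 = 2304 - 36385 = -34081$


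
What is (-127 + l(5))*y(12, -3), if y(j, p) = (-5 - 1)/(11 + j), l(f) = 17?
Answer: 660/23 ≈ 28.696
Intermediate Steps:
y(j, p) = -6/(11 + j)
(-127 + l(5))*y(12, -3) = (-127 + 17)*(-6/(11 + 12)) = -(-660)/23 = -110*(-6/23) = 660/23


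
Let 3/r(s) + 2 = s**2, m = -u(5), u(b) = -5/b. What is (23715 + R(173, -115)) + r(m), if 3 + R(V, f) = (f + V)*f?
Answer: 17039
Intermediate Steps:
R(V, f) = -3 + f*(V + f) (R(V, f) = -3 + (f + V)*f = -3 + (V + f)*f = -3 + f*(V + f))
m = 1 (m = -(-5)/5 = -1*(-1) = 1)
r(s) = 3/(-2 + s**2)
(23715 + R(173, -115)) + r(m) = (23715 + (-3 + (-115)**2 + 173*(-115))) + 3/(-2 + 1**2) = (23715 + (-3 + 13225 - 19895)) + 3/(-2 + 1) = (23715 - 6673) + 3/(-1) = 17042 + 3*(-1) = 17042 - 3 = 17039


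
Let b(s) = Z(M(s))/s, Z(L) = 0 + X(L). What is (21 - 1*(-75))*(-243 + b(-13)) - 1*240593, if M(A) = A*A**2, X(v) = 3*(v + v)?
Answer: -166577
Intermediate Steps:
X(v) = 6*v (X(v) = 3*(2*v) = 6*v)
M(A) = A**3
Z(L) = 6*L (Z(L) = 0 + 6*L = 6*L)
b(s) = 6*s**2 (b(s) = (6*s**3)/s = 6*s**2)
(21 - 1*(-75))*(-243 + b(-13)) - 1*240593 = (21 - 1*(-75))*(-243 + 6*(-13)**2) - 1*240593 = (21 + 75)*(-243 + 6*169) - 240593 = 96*(-243 + 1014) - 240593 = 96*771 - 240593 = 74016 - 240593 = -166577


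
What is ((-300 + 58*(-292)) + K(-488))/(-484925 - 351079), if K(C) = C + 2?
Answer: 8861/418002 ≈ 0.021198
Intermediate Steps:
K(C) = 2 + C
((-300 + 58*(-292)) + K(-488))/(-484925 - 351079) = ((-300 + 58*(-292)) + (2 - 488))/(-484925 - 351079) = ((-300 - 16936) - 486)/(-836004) = (-17236 - 486)*(-1/836004) = -17722*(-1/836004) = 8861/418002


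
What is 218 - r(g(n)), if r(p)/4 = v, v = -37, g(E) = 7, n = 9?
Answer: 366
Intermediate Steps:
r(p) = -148 (r(p) = 4*(-37) = -148)
218 - r(g(n)) = 218 - 1*(-148) = 218 + 148 = 366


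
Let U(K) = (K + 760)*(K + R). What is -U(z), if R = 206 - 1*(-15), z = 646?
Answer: -1219002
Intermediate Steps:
R = 221 (R = 206 + 15 = 221)
U(K) = (221 + K)*(760 + K) (U(K) = (K + 760)*(K + 221) = (760 + K)*(221 + K) = (221 + K)*(760 + K))
-U(z) = -(167960 + 646² + 981*646) = -(167960 + 417316 + 633726) = -1*1219002 = -1219002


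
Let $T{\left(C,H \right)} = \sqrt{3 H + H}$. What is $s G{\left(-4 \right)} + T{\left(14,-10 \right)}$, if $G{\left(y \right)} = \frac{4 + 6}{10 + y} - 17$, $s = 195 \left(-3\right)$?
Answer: $8970 + 2 i \sqrt{10} \approx 8970.0 + 6.3246 i$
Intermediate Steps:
$T{\left(C,H \right)} = 2 \sqrt{H}$ ($T{\left(C,H \right)} = \sqrt{4 H} = 2 \sqrt{H}$)
$s = -585$
$G{\left(y \right)} = -17 + \frac{10}{10 + y}$ ($G{\left(y \right)} = \frac{10}{10 + y} - 17 = -17 + \frac{10}{10 + y}$)
$s G{\left(-4 \right)} + T{\left(14,-10 \right)} = - 585 \frac{-160 - -68}{10 - 4} + 2 \sqrt{-10} = - 585 \frac{-160 + 68}{6} + 2 i \sqrt{10} = - 585 \cdot \frac{1}{6} \left(-92\right) + 2 i \sqrt{10} = \left(-585\right) \left(- \frac{46}{3}\right) + 2 i \sqrt{10} = 8970 + 2 i \sqrt{10}$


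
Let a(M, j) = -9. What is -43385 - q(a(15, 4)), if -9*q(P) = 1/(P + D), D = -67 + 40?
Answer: -14056741/324 ≈ -43385.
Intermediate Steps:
D = -27
q(P) = -1/(9*(-27 + P)) (q(P) = -1/(9*(P - 27)) = -1/(9*(-27 + P)))
-43385 - q(a(15, 4)) = -43385 - (-1)/(-243 + 9*(-9)) = -43385 - (-1)/(-243 - 81) = -43385 - (-1)/(-324) = -43385 - (-1)*(-1)/324 = -43385 - 1*1/324 = -43385 - 1/324 = -14056741/324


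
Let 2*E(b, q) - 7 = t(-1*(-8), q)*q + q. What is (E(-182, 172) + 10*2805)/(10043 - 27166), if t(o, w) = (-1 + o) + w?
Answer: -87067/34246 ≈ -2.5424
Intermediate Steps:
t(o, w) = -1 + o + w
E(b, q) = 7/2 + q/2 + q*(7 + q)/2 (E(b, q) = 7/2 + ((-1 - 1*(-8) + q)*q + q)/2 = 7/2 + ((-1 + 8 + q)*q + q)/2 = 7/2 + ((7 + q)*q + q)/2 = 7/2 + (q*(7 + q) + q)/2 = 7/2 + (q + q*(7 + q))/2 = 7/2 + (q/2 + q*(7 + q)/2) = 7/2 + q/2 + q*(7 + q)/2)
(E(-182, 172) + 10*2805)/(10043 - 27166) = ((7/2 + (1/2)*172 + (1/2)*172*(7 + 172)) + 10*2805)/(10043 - 27166) = ((7/2 + 86 + (1/2)*172*179) + 28050)/(-17123) = ((7/2 + 86 + 15394) + 28050)*(-1/17123) = (30967/2 + 28050)*(-1/17123) = (87067/2)*(-1/17123) = -87067/34246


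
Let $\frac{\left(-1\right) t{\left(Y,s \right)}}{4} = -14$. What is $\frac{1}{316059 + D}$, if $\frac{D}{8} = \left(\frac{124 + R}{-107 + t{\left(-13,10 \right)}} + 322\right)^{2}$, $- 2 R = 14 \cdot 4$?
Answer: $\frac{289}{328263963} \approx 8.8039 \cdot 10^{-7}$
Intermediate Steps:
$R = -28$ ($R = - \frac{14 \cdot 4}{2} = \left(- \frac{1}{2}\right) 56 = -28$)
$t{\left(Y,s \right)} = 56$ ($t{\left(Y,s \right)} = \left(-4\right) \left(-14\right) = 56$)
$D = \frac{236922912}{289}$ ($D = 8 \left(\frac{124 - 28}{-107 + 56} + 322\right)^{2} = 8 \left(\frac{96}{-51} + 322\right)^{2} = 8 \left(96 \left(- \frac{1}{51}\right) + 322\right)^{2} = 8 \left(- \frac{32}{17} + 322\right)^{2} = 8 \left(\frac{5442}{17}\right)^{2} = 8 \cdot \frac{29615364}{289} = \frac{236922912}{289} \approx 8.198 \cdot 10^{5}$)
$\frac{1}{316059 + D} = \frac{1}{316059 + \frac{236922912}{289}} = \frac{1}{\frac{328263963}{289}} = \frac{289}{328263963}$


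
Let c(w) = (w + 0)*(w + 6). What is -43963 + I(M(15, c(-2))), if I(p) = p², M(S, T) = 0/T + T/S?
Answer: -9891611/225 ≈ -43963.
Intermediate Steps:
c(w) = w*(6 + w)
M(S, T) = T/S (M(S, T) = 0 + T/S = T/S)
-43963 + I(M(15, c(-2))) = -43963 + (-2*(6 - 2)/15)² = -43963 + (-2*4*(1/15))² = -43963 + (-8*1/15)² = -43963 + (-8/15)² = -43963 + 64/225 = -9891611/225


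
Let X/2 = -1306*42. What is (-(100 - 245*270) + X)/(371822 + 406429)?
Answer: -1898/33837 ≈ -0.056092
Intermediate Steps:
X = -109704 (X = 2*(-1306*42) = 2*(-54852) = -109704)
(-(100 - 245*270) + X)/(371822 + 406429) = (-(100 - 245*270) - 109704)/(371822 + 406429) = (-(100 - 66150) - 109704)/778251 = (-1*(-66050) - 109704)*(1/778251) = (66050 - 109704)*(1/778251) = -43654*1/778251 = -1898/33837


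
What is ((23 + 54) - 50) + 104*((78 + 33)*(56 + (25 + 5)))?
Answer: 992811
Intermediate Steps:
((23 + 54) - 50) + 104*((78 + 33)*(56 + (25 + 5))) = (77 - 50) + 104*(111*(56 + 30)) = 27 + 104*(111*86) = 27 + 104*9546 = 27 + 992784 = 992811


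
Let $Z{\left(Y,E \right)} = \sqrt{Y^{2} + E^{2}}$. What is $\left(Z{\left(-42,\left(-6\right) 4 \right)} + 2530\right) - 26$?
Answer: $2504 + 6 \sqrt{65} \approx 2552.4$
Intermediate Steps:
$Z{\left(Y,E \right)} = \sqrt{E^{2} + Y^{2}}$
$\left(Z{\left(-42,\left(-6\right) 4 \right)} + 2530\right) - 26 = \left(\sqrt{\left(\left(-6\right) 4\right)^{2} + \left(-42\right)^{2}} + 2530\right) - 26 = \left(\sqrt{\left(-24\right)^{2} + 1764} + 2530\right) - 26 = \left(\sqrt{576 + 1764} + 2530\right) - 26 = \left(\sqrt{2340} + 2530\right) - 26 = \left(6 \sqrt{65} + 2530\right) - 26 = \left(2530 + 6 \sqrt{65}\right) - 26 = 2504 + 6 \sqrt{65}$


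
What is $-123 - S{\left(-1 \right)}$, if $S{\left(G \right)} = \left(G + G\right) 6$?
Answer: $-111$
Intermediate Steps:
$S{\left(G \right)} = 12 G$ ($S{\left(G \right)} = 2 G 6 = 12 G$)
$-123 - S{\left(-1 \right)} = -123 - 12 \left(-1\right) = -123 - -12 = -123 + 12 = -111$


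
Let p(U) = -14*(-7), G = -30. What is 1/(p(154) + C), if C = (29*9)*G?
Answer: -1/7732 ≈ -0.00012933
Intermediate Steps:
p(U) = 98
C = -7830 (C = (29*9)*(-30) = 261*(-30) = -7830)
1/(p(154) + C) = 1/(98 - 7830) = 1/(-7732) = -1/7732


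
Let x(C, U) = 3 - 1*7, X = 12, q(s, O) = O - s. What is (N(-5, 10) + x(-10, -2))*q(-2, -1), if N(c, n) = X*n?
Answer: 116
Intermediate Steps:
N(c, n) = 12*n
x(C, U) = -4 (x(C, U) = 3 - 7 = -4)
(N(-5, 10) + x(-10, -2))*q(-2, -1) = (12*10 - 4)*(-1 - 1*(-2)) = (120 - 4)*(-1 + 2) = 116*1 = 116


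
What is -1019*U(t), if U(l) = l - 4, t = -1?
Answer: 5095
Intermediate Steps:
U(l) = -4 + l
-1019*U(t) = -1019*(-4 - 1) = -1019*(-5) = 5095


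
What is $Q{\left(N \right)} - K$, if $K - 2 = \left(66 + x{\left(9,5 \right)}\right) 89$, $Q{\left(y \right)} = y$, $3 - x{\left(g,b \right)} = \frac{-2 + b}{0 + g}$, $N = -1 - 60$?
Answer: $- \frac{18523}{3} \approx -6174.3$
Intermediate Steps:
$N = -61$
$x{\left(g,b \right)} = 3 - \frac{-2 + b}{g}$ ($x{\left(g,b \right)} = 3 - \frac{-2 + b}{0 + g} = 3 - \frac{-2 + b}{g}$)
$K = \frac{18340}{3}$ ($K = 2 + \left(66 + \frac{2 - 5 + 3 \cdot 9}{9}\right) 89 = 2 + \left(66 + \frac{2 - 5 + 27}{9}\right) 89 = 2 + \left(66 + \frac{1}{9} \cdot 24\right) 89 = 2 + \left(66 + \frac{8}{3}\right) 89 = 2 + \frac{206}{3} \cdot 89 = 2 + \frac{18334}{3} = \frac{18340}{3} \approx 6113.3$)
$Q{\left(N \right)} - K = -61 - \frac{18340}{3} = - \frac{18523}{3}$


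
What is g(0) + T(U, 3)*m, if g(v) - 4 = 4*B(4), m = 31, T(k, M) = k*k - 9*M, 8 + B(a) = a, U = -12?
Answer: 3615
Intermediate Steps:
B(a) = -8 + a
T(k, M) = k² - 9*M
g(v) = -12 (g(v) = 4 + 4*(-8 + 4) = 4 + 4*(-4) = 4 - 16 = -12)
g(0) + T(U, 3)*m = -12 + ((-12)² - 9*3)*31 = -12 + (144 - 27)*31 = -12 + 117*31 = -12 + 3627 = 3615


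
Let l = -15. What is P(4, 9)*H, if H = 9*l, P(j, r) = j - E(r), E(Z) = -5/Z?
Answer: -615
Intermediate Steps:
P(j, r) = j + 5/r (P(j, r) = j - (-5)/r = j + 5/r)
H = -135 (H = 9*(-15) = -135)
P(4, 9)*H = (4 + 5/9)*(-135) = (41/9)*(-135) = -615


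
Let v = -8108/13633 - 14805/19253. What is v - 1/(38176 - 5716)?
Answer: -11618991273089/8519975796540 ≈ -1.3637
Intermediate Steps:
v = -357939889/262476149 (v = -8108*1/13633 - 14805*1/19253 = -8108/13633 - 14805/19253 = -357939889/262476149 ≈ -1.3637)
v - 1/(38176 - 5716) = -357939889/262476149 - 1/(38176 - 5716) = -357939889/262476149 - 1/32460 = -11618991273089/8519975796540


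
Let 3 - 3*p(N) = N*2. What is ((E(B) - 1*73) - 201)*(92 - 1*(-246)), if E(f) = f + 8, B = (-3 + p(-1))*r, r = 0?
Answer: -89908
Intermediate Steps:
p(N) = 1 - 2*N/3 (p(N) = 1 - N*2/3 = 1 - 2*N/3)
B = 0 (B = (-3 + (1 - ⅔*(-1)))*0 = (-3 + (1 + ⅔))*0 = (-3 + 5/3)*0 = -4/3*0 = 0)
E(f) = 8 + f
((E(B) - 1*73) - 201)*(92 - 1*(-246)) = (((8 + 0) - 1*73) - 201)*(92 - 1*(-246)) = ((8 - 73) - 201)*(92 + 246) = (-65 - 201)*338 = -266*338 = -89908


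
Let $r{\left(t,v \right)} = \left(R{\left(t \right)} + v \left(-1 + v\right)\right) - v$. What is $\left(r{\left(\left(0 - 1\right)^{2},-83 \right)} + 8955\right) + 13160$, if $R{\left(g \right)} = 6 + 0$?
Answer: $29176$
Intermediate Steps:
$R{\left(g \right)} = 6$
$r{\left(t,v \right)} = 6 - v + v \left(-1 + v\right)$ ($r{\left(t,v \right)} = \left(6 + v \left(-1 + v\right)\right) - v = 6 - v + v \left(-1 + v\right)$)
$\left(r{\left(\left(0 - 1\right)^{2},-83 \right)} + 8955\right) + 13160 = \left(\left(6 + \left(-83\right)^{2} - -166\right) + 8955\right) + 13160 = \left(\left(6 + 6889 + 166\right) + 8955\right) + 13160 = \left(7061 + 8955\right) + 13160 = 16016 + 13160 = 29176$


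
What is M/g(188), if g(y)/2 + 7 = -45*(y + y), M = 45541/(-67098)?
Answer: 45541/2271535692 ≈ 2.0049e-5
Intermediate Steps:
M = -45541/67098 (M = 45541*(-1/67098) = -45541/67098 ≈ -0.67872)
g(y) = -14 - 180*y (g(y) = -14 + 2*(-45*(y + y)) = -14 + 2*(-90*y) = -14 - 180*y)
M/g(188) = -45541/(67098*(-14 - 180*188)) = -45541/(67098*(-14 - 33840)) = -45541/67098/(-33854) = -45541/67098*(-1/33854) = 45541/2271535692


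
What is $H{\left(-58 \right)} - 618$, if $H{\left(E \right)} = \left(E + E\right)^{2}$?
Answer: $12838$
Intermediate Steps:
$H{\left(E \right)} = 4 E^{2}$ ($H{\left(E \right)} = \left(2 E\right)^{2} = 4 E^{2}$)
$H{\left(-58 \right)} - 618 = 4 \left(-58\right)^{2} - 618 = 4 \cdot 3364 - 618 = 13456 - 618 = 12838$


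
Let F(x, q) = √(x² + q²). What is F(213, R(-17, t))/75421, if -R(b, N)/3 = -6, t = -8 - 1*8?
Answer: 3*√5077/75421 ≈ 0.0028342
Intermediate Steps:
t = -16 (t = -8 - 8 = -16)
R(b, N) = 18 (R(b, N) = -3*(-6) = 18)
F(x, q) = √(q² + x²)
F(213, R(-17, t))/75421 = √(18² + 213²)/75421 = √(324 + 45369)*(1/75421) = √45693*(1/75421) = (3*√5077)*(1/75421) = 3*√5077/75421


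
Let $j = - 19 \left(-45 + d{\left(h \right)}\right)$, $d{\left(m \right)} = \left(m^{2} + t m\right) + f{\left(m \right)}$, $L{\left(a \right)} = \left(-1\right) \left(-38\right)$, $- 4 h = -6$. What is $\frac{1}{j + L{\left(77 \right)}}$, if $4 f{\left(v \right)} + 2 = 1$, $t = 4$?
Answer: $\frac{1}{741} \approx 0.0013495$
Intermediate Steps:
$h = \frac{3}{2}$ ($h = \left(- \frac{1}{4}\right) \left(-6\right) = \frac{3}{2} \approx 1.5$)
$f{\left(v \right)} = - \frac{1}{4}$ ($f{\left(v \right)} = - \frac{1}{2} + \frac{1}{4} \cdot 1 = - \frac{1}{2} + \frac{1}{4} = - \frac{1}{4}$)
$L{\left(a \right)} = 38$
$d{\left(m \right)} = - \frac{1}{4} + m^{2} + 4 m$ ($d{\left(m \right)} = \left(m^{2} + 4 m\right) - \frac{1}{4} = - \frac{1}{4} + m^{2} + 4 m$)
$j = 703$ ($j = - 19 \left(-45 + \left(- \frac{1}{4} + \left(\frac{3}{2}\right)^{2} + 4 \cdot \frac{3}{2}\right)\right) = - 19 \left(-45 + \left(- \frac{1}{4} + \frac{9}{4} + 6\right)\right) = - 19 \left(-45 + 8\right) = \left(-19\right) \left(-37\right) = 703$)
$\frac{1}{j + L{\left(77 \right)}} = \frac{1}{703 + 38} = \frac{1}{741}$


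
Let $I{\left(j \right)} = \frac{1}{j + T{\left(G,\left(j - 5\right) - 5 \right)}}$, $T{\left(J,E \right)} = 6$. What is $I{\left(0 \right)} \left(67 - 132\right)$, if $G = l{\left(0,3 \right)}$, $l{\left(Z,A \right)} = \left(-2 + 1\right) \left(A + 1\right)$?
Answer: $- \frac{65}{6} \approx -10.833$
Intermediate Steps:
$l{\left(Z,A \right)} = -1 - A$ ($l{\left(Z,A \right)} = - (1 + A) = -1 - A$)
$G = -4$ ($G = -1 - 3 = -4$)
$I{\left(j \right)} = \frac{1}{6 + j}$ ($I{\left(j \right)} = \frac{1}{j + 6} = \frac{1}{6 + j}$)
$I{\left(0 \right)} \left(67 - 132\right) = \frac{67 - 132}{6 + 0} = \frac{1}{6} \left(-65\right) = - \frac{65}{6}$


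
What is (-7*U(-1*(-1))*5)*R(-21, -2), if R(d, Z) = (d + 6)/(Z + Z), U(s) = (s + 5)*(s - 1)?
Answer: 0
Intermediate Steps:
U(s) = (-1 + s)*(5 + s) (U(s) = (5 + s)*(-1 + s) = (-1 + s)*(5 + s))
R(d, Z) = (6 + d)/(2*Z) (R(d, Z) = (6 + d)/((2*Z)) = (6 + d)*(1/(2*Z)) = (6 + d)/(2*Z))
(-7*U(-1*(-1))*5)*R(-21, -2) = (-7*(-5 + (-1*(-1))² + 4*(-1*(-1)))*5)*((½)*(6 - 21)/(-2)) = (-7*(-5 + 1² + 4*1)*5)*((½)*(-½)*(-15)) = (-7*(-5 + 1 + 4)*5)*(15/4) = (-7*0*5)*(15/4) = (0*5)*(15/4) = 0*(15/4) = 0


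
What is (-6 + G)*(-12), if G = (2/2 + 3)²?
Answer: -120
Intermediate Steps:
G = 16 (G = (2*(½) + 3)² = (1 + 3)² = 4² = 16)
(-6 + G)*(-12) = (-6 + 16)*(-12) = 10*(-12) = -120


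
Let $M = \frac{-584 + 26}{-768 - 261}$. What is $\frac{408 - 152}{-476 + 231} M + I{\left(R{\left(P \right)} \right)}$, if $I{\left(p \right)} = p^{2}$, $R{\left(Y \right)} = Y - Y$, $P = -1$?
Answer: $- \frac{47616}{84035} \approx -0.56662$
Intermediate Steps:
$R{\left(Y \right)} = 0$
$M = \frac{186}{343}$ ($M = - \frac{558}{-1029} = \left(-558\right) \left(- \frac{1}{1029}\right) = \frac{186}{343} \approx 0.54227$)
$\frac{408 - 152}{-476 + 231} M + I{\left(R{\left(P \right)} \right)} = \frac{408 - 152}{-476 + 231} \cdot \frac{186}{343} + 0^{2} = \frac{256}{-245} \cdot \frac{186}{343} + 0 = 256 \left(- \frac{1}{245}\right) \frac{186}{343} + 0 = \left(- \frac{256}{245}\right) \frac{186}{343} + 0 = - \frac{47616}{84035} + 0 = - \frac{47616}{84035}$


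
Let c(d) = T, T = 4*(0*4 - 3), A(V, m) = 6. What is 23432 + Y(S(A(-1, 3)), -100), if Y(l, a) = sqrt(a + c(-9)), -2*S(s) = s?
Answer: 23432 + 4*I*sqrt(7) ≈ 23432.0 + 10.583*I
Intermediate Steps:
S(s) = -s/2
T = -12 (T = 4*(0 - 3) = 4*(-3) = -12)
c(d) = -12
Y(l, a) = sqrt(-12 + a) (Y(l, a) = sqrt(a - 12) = sqrt(-12 + a))
23432 + Y(S(A(-1, 3)), -100) = 23432 + sqrt(-12 - 100) = 23432 + sqrt(-112) = 23432 + 4*I*sqrt(7)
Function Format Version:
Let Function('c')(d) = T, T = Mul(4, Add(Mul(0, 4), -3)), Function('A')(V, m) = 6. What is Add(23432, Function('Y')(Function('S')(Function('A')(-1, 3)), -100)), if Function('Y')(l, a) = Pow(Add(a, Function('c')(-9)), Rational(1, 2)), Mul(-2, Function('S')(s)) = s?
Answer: Add(23432, Mul(4, I, Pow(7, Rational(1, 2)))) ≈ Add(23432., Mul(10.583, I))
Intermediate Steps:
Function('S')(s) = Mul(Rational(-1, 2), s)
T = -12 (T = Mul(4, Add(0, -3)) = Mul(4, -3) = -12)
Function('c')(d) = -12
Function('Y')(l, a) = Pow(Add(-12, a), Rational(1, 2)) (Function('Y')(l, a) = Pow(Add(a, -12), Rational(1, 2)) = Pow(Add(-12, a), Rational(1, 2)))
Add(23432, Function('Y')(Function('S')(Function('A')(-1, 3)), -100)) = Add(23432, Pow(Add(-12, -100), Rational(1, 2))) = Add(23432, Pow(-112, Rational(1, 2))) = Add(23432, Mul(4, I, Pow(7, Rational(1, 2))))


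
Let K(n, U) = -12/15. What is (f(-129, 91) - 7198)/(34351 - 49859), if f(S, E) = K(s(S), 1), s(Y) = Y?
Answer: 17997/38770 ≈ 0.46420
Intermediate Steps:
K(n, U) = -⅘ (K(n, U) = -12*1/15 = -⅘)
f(S, E) = -⅘
(f(-129, 91) - 7198)/(34351 - 49859) = (-⅘ - 7198)/(34351 - 49859) = -35994/5/(-15508) = -35994/5*(-1/15508) = 17997/38770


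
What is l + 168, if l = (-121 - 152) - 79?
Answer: -184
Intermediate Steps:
l = -352 (l = -273 - 79 = -352)
l + 168 = -352 + 168 = -184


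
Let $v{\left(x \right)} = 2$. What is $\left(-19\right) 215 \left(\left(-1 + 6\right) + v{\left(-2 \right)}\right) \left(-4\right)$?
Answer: $114380$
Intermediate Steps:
$\left(-19\right) 215 \left(\left(-1 + 6\right) + v{\left(-2 \right)}\right) \left(-4\right) = \left(-19\right) 215 \left(\left(-1 + 6\right) + 2\right) \left(-4\right) = - 4085 \left(5 + 2\right) \left(-4\right) = - 4085 \cdot 7 \left(-4\right) = \left(-4085\right) \left(-28\right) = 114380$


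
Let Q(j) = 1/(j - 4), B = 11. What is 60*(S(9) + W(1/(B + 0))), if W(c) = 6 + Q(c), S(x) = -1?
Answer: 12240/43 ≈ 284.65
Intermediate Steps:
Q(j) = 1/(-4 + j)
W(c) = 6 + 1/(-4 + c)
60*(S(9) + W(1/(B + 0))) = 60*(-1 + (-23 + 6/(11 + 0))/(-4 + 1/(11 + 0))) = 60*(-1 + (-23 + 6/11)/(-4 + 1/11)) = 60*(-1 + (-23 + 6*(1/11))/(-4 + 1/11)) = 60*(-1 + (-23 + 6/11)/(-43/11)) = 60*(-1 - 11/43*(-247/11)) = 60*(-1 + 247/43) = 60*(204/43) = 12240/43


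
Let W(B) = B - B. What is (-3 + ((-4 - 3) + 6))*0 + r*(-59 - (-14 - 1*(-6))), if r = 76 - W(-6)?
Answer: -3876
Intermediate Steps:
W(B) = 0
r = 76 (r = 76 - 1*0 = 76 + 0 = 76)
(-3 + ((-4 - 3) + 6))*0 + r*(-59 - (-14 - 1*(-6))) = (-3 + ((-4 - 3) + 6))*0 + 76*(-59 - (-14 - 1*(-6))) = (-3 + (-7 + 6))*0 + 76*(-59 - (-14 + 6)) = (-3 - 1)*0 + 76*(-59 - 1*(-8)) = -4*0 + 76*(-59 + 8) = 0 + 76*(-51) = 0 - 3876 = -3876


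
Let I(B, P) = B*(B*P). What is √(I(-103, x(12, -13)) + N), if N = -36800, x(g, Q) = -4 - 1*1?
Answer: I*√89845 ≈ 299.74*I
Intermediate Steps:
x(g, Q) = -5 (x(g, Q) = -4 - 1 = -5)
I(B, P) = P*B²
√(I(-103, x(12, -13)) + N) = √(-5*(-103)² - 36800) = √(-5*10609 - 36800) = √(-53045 - 36800) = √(-89845) = I*√89845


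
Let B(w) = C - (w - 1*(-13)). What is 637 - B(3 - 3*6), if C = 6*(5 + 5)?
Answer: 575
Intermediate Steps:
C = 60 (C = 6*10 = 60)
B(w) = 47 - w (B(w) = 60 - (w - 1*(-13)) = 60 - (w + 13) = 60 - (13 + w) = 60 + (-13 - w) = 47 - w)
637 - B(3 - 3*6) = 637 - (47 - (3 - 3*6)) = 637 - (47 - (3 - 18)) = 637 - (47 - 1*(-15)) = 637 - (47 + 15) = 637 - 1*62 = 637 - 62 = 575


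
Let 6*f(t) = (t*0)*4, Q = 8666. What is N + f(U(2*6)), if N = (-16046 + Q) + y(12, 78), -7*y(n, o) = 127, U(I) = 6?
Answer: -51787/7 ≈ -7398.1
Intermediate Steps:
y(n, o) = -127/7 (y(n, o) = -⅐*127 = -127/7)
f(t) = 0 (f(t) = ((t*0)*4)/6 = (0*4)/6 = (⅙)*0 = 0)
N = -51787/7 (N = (-16046 + 8666) - 127/7 = -7380 - 127/7 = -51787/7 ≈ -7398.1)
N + f(U(2*6)) = -51787/7 + 0 = -51787/7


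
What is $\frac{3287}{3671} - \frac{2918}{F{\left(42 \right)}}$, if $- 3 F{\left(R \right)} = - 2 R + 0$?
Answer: $- \frac{5309971}{51394} \approx -103.32$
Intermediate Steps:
$F{\left(R \right)} = \frac{2 R}{3}$ ($F{\left(R \right)} = - \frac{- 2 R + 0}{3} = - \frac{\left(-2\right) R}{3} = \frac{2 R}{3}$)
$\frac{3287}{3671} - \frac{2918}{F{\left(42 \right)}} = \frac{3287}{3671} - \frac{2918}{\frac{2}{3} \cdot 42} = 3287 \cdot \frac{1}{3671} - \frac{2918}{28} = \frac{3287}{3671} - \frac{1459}{14} = - \frac{5309971}{51394}$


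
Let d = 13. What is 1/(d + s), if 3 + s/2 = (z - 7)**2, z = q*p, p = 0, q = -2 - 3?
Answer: 1/105 ≈ 0.0095238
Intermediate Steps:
q = -5
z = 0 (z = -5*0 = 0)
s = 92 (s = -6 + 2*(0 - 7)**2 = -6 + 2*(-7)**2 = -6 + 2*49 = -6 + 98 = 92)
1/(d + s) = 1/(13 + 92) = 1/105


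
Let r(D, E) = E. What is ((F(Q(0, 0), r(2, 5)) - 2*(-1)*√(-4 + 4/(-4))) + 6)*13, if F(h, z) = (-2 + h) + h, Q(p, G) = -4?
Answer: -52 + 26*I*√5 ≈ -52.0 + 58.138*I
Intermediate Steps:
F(h, z) = -2 + 2*h
((F(Q(0, 0), r(2, 5)) - 2*(-1)*√(-4 + 4/(-4))) + 6)*13 = (((-2 + 2*(-4)) - 2*(-1)*√(-4 + 4/(-4))) + 6)*13 = (((-2 - 8) - (-2)*√(-4 + 4*(-¼))) + 6)*13 = ((-10 - (-2)*√(-4 - 1)) + 6)*13 = ((-10 - (-2)*√(-5)) + 6)*13 = ((-10 - (-2)*I*√5) + 6)*13 = ((-10 + 2*I*√5) + 6)*13 = (-4 + 2*I*√5)*13 = -52 + 26*I*√5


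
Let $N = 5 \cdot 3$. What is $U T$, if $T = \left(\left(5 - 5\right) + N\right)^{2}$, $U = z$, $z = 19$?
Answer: $4275$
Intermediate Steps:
$N = 15$
$U = 19$
$T = 225$ ($T = \left(\left(5 - 5\right) + 15\right)^{2} = \left(0 + 15\right)^{2} = 15^{2} = 225$)
$U T = 19 \cdot 225 = 4275$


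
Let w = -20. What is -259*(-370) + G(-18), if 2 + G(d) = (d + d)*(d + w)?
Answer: 97196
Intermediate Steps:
G(d) = -2 + 2*d*(-20 + d) (G(d) = -2 + (d + d)*(d - 20) = -2 + (2*d)*(-20 + d) = -2 + 2*d*(-20 + d))
-259*(-370) + G(-18) = -259*(-370) + (-2 - 40*(-18) + 2*(-18)²) = 95830 + (-2 + 720 + 2*324) = 95830 + (-2 + 720 + 648) = 95830 + 1366 = 97196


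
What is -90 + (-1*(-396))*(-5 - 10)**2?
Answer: 89010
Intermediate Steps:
-90 + (-1*(-396))*(-5 - 10)**2 = -90 + 396*(-15)**2 = -90 + 396*225 = -90 + 89100 = 89010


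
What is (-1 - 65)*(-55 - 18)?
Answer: 4818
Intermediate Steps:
(-1 - 65)*(-55 - 18) = -66*(-73) = 4818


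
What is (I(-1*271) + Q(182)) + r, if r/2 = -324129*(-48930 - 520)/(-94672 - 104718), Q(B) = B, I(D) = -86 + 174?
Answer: -3200252280/19939 ≈ -1.6050e+5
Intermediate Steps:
I(D) = 88
r = -3205635810/19939 (r = 2*(-324129*(-48930 - 520)/(-94672 - 104718)) = 2*(-324129/((-199390/(-49450)))) = 2*(-324129/((-199390*(-1/49450)))) = 2*(-324129/19939/4945) = 2*(-324129*4945/19939) = 2*(-1602817905/19939) = -3205635810/19939 ≈ -1.6077e+5)
(I(-1*271) + Q(182)) + r = (88 + 182) - 3205635810/19939 = 270 - 3205635810/19939 = -3200252280/19939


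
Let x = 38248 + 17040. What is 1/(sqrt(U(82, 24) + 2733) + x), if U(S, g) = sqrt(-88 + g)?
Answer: 1/(55288 + sqrt(2733 + 8*I)) ≈ 1.807e-5 - 0.e-11*I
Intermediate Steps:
x = 55288
1/(sqrt(U(82, 24) + 2733) + x) = 1/(sqrt(sqrt(-88 + 24) + 2733) + 55288) = 1/(sqrt(sqrt(-64) + 2733) + 55288) = 1/(sqrt(8*I + 2733) + 55288) = 1/(sqrt(2733 + 8*I) + 55288) = 1/(55288 + sqrt(2733 + 8*I))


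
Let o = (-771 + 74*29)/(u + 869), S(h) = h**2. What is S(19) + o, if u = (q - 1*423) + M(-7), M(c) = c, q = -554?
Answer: 8028/23 ≈ 349.04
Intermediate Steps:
u = -984 (u = (-554 - 1*423) - 7 = (-554 - 423) - 7 = -977 - 7 = -984)
o = -275/23 (o = (-771 + 74*29)/(-984 + 869) = (-771 + 2146)/(-115) = 1375*(-1/115) = -275/23 ≈ -11.957)
S(19) + o = 19**2 - 275/23 = 361 - 275/23 = 8028/23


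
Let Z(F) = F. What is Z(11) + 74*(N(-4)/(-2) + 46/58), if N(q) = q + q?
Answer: 10605/29 ≈ 365.69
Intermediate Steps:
N(q) = 2*q
Z(11) + 74*(N(-4)/(-2) + 46/58) = 11 + 74*((2*(-4))/(-2) + 46/58) = 11 + 74*(-8*(-½) + 46*(1/58)) = 11 + 74*(4 + 23/29) = 11 + 74*(139/29) = 11 + 10286/29 = 10605/29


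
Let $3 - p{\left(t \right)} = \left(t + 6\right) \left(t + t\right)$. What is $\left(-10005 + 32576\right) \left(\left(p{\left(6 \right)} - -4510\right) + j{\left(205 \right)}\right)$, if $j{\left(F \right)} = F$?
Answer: $103239754$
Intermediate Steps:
$p{\left(t \right)} = 3 - 2 t \left(6 + t\right)$ ($p{\left(t \right)} = 3 - \left(t + 6\right) \left(t + t\right) = 3 - \left(6 + t\right) 2 t = 3 - 2 t \left(6 + t\right)$)
$\left(-10005 + 32576\right) \left(\left(p{\left(6 \right)} - -4510\right) + j{\left(205 \right)}\right) = \left(-10005 + 32576\right) \left(\left(\left(3 - 72 - 2 \cdot 6^{2}\right) - -4510\right) + 205\right) = 22571 \left(\left(\left(3 - 72 - 72\right) + 4510\right) + 205\right) = 22571 \left(\left(-141 + 4510\right) + 205\right) = 22571 \left(4369 + 205\right) = 22571 \cdot 4574 = 103239754$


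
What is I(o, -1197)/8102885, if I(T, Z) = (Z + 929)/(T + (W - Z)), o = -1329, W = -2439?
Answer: 268/20832517335 ≈ 1.2865e-8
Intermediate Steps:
I(T, Z) = (929 + Z)/(-2439 + T - Z) (I(T, Z) = (Z + 929)/(T + (-2439 - Z)) = (929 + Z)/(-2439 + T - Z))
I(o, -1197)/8102885 = ((929 - 1197)/(-2439 - 1329 - 1*(-1197)))/8102885 = (-268/(-2439 - 1329 + 1197))*(1/8102885) = (-268/(-2571))*(1/8102885) = -1/2571*(-268)*(1/8102885) = (268/2571)*(1/8102885) = 268/20832517335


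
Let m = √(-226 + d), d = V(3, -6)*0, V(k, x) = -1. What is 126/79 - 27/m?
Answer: 126/79 + 27*I*√226/226 ≈ 1.5949 + 1.796*I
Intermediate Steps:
d = 0 (d = -1*0 = 0)
m = I*√226 (m = √(-226 + 0) = √(-226) = I*√226 ≈ 15.033*I)
126/79 - 27/m = 126/79 - 27*(-I*√226/226) = 126*(1/79) - (-27)*I*√226/226 = 126/79 + 27*I*√226/226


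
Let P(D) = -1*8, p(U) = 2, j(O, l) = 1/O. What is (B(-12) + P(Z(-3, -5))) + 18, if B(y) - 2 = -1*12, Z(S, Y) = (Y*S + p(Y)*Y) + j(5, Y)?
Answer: 0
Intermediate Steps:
Z(S, Y) = 1/5 + 2*Y + S*Y (Z(S, Y) = (Y*S + 2*Y) + 1/5 = (S*Y + 2*Y) + 1/5 = (2*Y + S*Y) + 1/5 = 1/5 + 2*Y + S*Y)
P(D) = -8
B(y) = -10 (B(y) = 2 - 1*12 = 2 - 12 = -10)
(B(-12) + P(Z(-3, -5))) + 18 = (-10 - 8) + 18 = -18 + 18 = 0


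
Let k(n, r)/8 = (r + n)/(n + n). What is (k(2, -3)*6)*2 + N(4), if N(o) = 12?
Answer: -12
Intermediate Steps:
k(n, r) = 4*(n + r)/n (k(n, r) = 8*((r + n)/(n + n)) = 8*((n + r)/((2*n))) = 8*((n + r)*(1/(2*n))) = 8*((n + r)/(2*n)) = 4*(n + r)/n)
(k(2, -3)*6)*2 + N(4) = ((4 + 4*(-3)/2)*6)*2 + 12 = ((4 + 4*(-3)*(½))*6)*2 + 12 = ((4 - 6)*6)*2 + 12 = -2*6*2 + 12 = -12*2 + 12 = -24 + 12 = -12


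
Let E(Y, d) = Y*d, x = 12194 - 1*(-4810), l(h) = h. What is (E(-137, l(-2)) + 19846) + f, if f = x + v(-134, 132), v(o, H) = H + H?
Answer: 37388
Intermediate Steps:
v(o, H) = 2*H
x = 17004 (x = 12194 + 4810 = 17004)
f = 17268 (f = 17004 + 2*132 = 17004 + 264 = 17268)
(E(-137, l(-2)) + 19846) + f = (-137*(-2) + 19846) + 17268 = (274 + 19846) + 17268 = 20120 + 17268 = 37388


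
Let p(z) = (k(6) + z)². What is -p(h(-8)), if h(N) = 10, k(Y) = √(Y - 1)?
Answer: -(10 + √5)² ≈ -149.72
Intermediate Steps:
k(Y) = √(-1 + Y)
p(z) = (z + √5)² (p(z) = (√(-1 + 6) + z)² = (√5 + z)² = (z + √5)²)
-p(h(-8)) = -(10 + √5)²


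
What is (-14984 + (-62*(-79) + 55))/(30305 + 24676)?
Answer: -10031/54981 ≈ -0.18244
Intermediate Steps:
(-14984 + (-62*(-79) + 55))/(30305 + 24676) = (-14984 + (4898 + 55))/54981 = (-14984 + 4953)*(1/54981) = -10031*1/54981 = -10031/54981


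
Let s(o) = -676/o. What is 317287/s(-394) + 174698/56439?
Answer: 3527809163545/19076382 ≈ 1.8493e+5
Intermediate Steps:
317287/s(-394) + 174698/56439 = 317287/((-676/(-394))) + 174698/56439 = 317287/((-676*(-1/394))) + 174698*(1/56439) = 317287/(338/197) + 174698/56439 = 317287*(197/338) + 174698/56439 = 62505539/338 + 174698/56439 = 3527809163545/19076382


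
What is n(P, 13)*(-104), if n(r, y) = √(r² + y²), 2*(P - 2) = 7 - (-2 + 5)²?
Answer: -104*√170 ≈ -1356.0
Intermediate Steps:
P = 1 (P = 2 + (7 - (-2 + 5)²)/2 = 2 + (7 - 1*3²)/2 = 2 + (7 - 1*9)/2 = 2 + (7 - 9)/2 = 2 + (½)*(-2) = 2 - 1 = 1)
n(P, 13)*(-104) = √(1² + 13²)*(-104) = √(1 + 169)*(-104) = √170*(-104) = -104*√170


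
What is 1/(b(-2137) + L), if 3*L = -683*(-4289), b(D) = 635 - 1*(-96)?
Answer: 3/2931580 ≈ 1.0233e-6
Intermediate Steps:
b(D) = 731 (b(D) = 635 + 96 = 731)
L = 2929387/3 (L = (-683*(-4289))/3 = (⅓)*2929387 = 2929387/3 ≈ 9.7646e+5)
1/(b(-2137) + L) = 1/(731 + 2929387/3) = 1/(2931580/3) = 3/2931580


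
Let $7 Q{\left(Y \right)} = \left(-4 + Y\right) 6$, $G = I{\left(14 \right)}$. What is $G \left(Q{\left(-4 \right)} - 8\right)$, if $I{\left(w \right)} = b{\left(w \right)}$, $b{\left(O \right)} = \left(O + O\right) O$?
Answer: $-5824$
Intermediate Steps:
$b{\left(O \right)} = 2 O^{2}$ ($b{\left(O \right)} = 2 O O = 2 O^{2}$)
$I{\left(w \right)} = 2 w^{2}$
$G = 392$ ($G = 2 \cdot 14^{2} = 2 \cdot 196 = 392$)
$Q{\left(Y \right)} = - \frac{24}{7} + \frac{6 Y}{7}$ ($Q{\left(Y \right)} = \frac{\left(-4 + Y\right) 6}{7} = \frac{-24 + 6 Y}{7} = - \frac{24}{7} + \frac{6 Y}{7}$)
$G \left(Q{\left(-4 \right)} - 8\right) = 392 \left(\left(- \frac{24}{7} + \frac{6}{7} \left(-4\right)\right) - 8\right) = 392 \left(\left(- \frac{24}{7} - \frac{24}{7}\right) - 8\right) = 392 \left(- \frac{48}{7} - 8\right) = 392 \left(- \frac{104}{7}\right) = -5824$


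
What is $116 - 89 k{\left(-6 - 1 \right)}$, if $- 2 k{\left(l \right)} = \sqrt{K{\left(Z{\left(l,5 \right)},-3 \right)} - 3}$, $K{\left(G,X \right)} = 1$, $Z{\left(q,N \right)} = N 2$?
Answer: $116 + \frac{89 i \sqrt{2}}{2} \approx 116.0 + 62.932 i$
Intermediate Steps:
$Z{\left(q,N \right)} = 2 N$
$k{\left(l \right)} = - \frac{i \sqrt{2}}{2}$ ($k{\left(l \right)} = - \frac{\sqrt{1 - 3}}{2} = - \frac{\sqrt{-2}}{2} = - \frac{i \sqrt{2}}{2}$)
$116 - 89 k{\left(-6 - 1 \right)} = 116 - 89 \left(- \frac{i \sqrt{2}}{2}\right) = 116 + \frac{89 i \sqrt{2}}{2}$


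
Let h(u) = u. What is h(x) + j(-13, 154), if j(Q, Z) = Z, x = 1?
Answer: 155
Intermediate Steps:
h(x) + j(-13, 154) = 1 + 154 = 155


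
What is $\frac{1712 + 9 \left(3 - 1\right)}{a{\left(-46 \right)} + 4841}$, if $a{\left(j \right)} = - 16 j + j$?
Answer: $\frac{1730}{5531} \approx 0.31278$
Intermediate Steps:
$a{\left(j \right)} = - 15 j$
$\frac{1712 + 9 \left(3 - 1\right)}{a{\left(-46 \right)} + 4841} = \frac{1712 + 9 \left(3 - 1\right)}{\left(-15\right) \left(-46\right) + 4841} = \frac{1712 + 9 \cdot 2}{690 + 4841} = \frac{1712 + 18}{5531} = 1730 \cdot \frac{1}{5531} = \frac{1730}{5531}$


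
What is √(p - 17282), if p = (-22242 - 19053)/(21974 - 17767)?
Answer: I*√306045236483/4207 ≈ 131.5*I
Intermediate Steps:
p = -41295/4207 ≈ -9.8158
√(p - 17282) = √(-41295/4207 - 17282) = √(-72746669/4207) = I*√306045236483/4207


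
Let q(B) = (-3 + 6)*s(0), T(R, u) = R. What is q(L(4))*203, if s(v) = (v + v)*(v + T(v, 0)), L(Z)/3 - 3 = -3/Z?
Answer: 0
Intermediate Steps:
L(Z) = 9 - 9/Z (L(Z) = 9 + 3*(-3/Z) = 9 - 9/Z)
s(v) = 4*v² (s(v) = (v + v)*(v + v) = (2*v)*(2*v) = 4*v²)
q(B) = 0 (q(B) = (-3 + 6)*(4*0²) = 3*(4*0) = 3*0 = 0)
q(L(4))*203 = 0*203 = 0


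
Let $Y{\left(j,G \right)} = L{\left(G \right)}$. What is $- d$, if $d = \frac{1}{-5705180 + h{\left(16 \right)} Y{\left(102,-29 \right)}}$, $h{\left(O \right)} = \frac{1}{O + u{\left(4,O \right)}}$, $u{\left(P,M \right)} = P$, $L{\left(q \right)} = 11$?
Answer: $\frac{20}{114103589} \approx 1.7528 \cdot 10^{-7}$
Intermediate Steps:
$Y{\left(j,G \right)} = 11$
$h{\left(O \right)} = \frac{1}{4 + O}$ ($h{\left(O \right)} = \frac{1}{O + 4} = \frac{1}{4 + O}$)
$d = - \frac{20}{114103589}$ ($d = \frac{1}{-5705180 + \frac{1}{4 + 16} \cdot 11} = \frac{1}{-5705180 + \frac{1}{20} \cdot 11} = \frac{1}{-5705180 + \frac{11}{20}} = \frac{1}{- \frac{114103589}{20}} = - \frac{20}{114103589} \approx -1.7528 \cdot 10^{-7}$)
$- d = \left(-1\right) \left(- \frac{20}{114103589}\right) = \frac{20}{114103589}$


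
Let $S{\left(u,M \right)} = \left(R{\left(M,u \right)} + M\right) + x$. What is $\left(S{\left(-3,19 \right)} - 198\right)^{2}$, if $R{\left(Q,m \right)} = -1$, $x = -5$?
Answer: $34225$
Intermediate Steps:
$S{\left(u,M \right)} = -6 + M$ ($S{\left(u,M \right)} = \left(-1 + M\right) - 5 = -6 + M$)
$\left(S{\left(-3,19 \right)} - 198\right)^{2} = \left(\left(-6 + 19\right) - 198\right)^{2} = \left(13 - 198\right)^{2} = \left(-185\right)^{2} = 34225$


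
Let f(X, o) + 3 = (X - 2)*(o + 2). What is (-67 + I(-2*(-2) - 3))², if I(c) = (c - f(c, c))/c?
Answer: 3600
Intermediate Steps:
f(X, o) = -3 + (-2 + X)*(2 + o) (f(X, o) = -3 + (X - 2)*(o + 2) = -3 + (-2 + X)*(2 + o))
I(c) = (7 + c - c²)/c (I(c) = (c - (-7 - 2*c + 2*c + c*c))/c = (c - (-7 - 2*c + 2*c + c²))/c = (c - (-7 + c²))/c = (c + (7 - c²))/c = (7 + c - c²)/c)
(-67 + I(-2*(-2) - 3))² = (-67 + (1 - (-2*(-2) - 3) + 7/(-2*(-2) - 3)))² = (-67 + (1 - (4 - 3) + 7/(4 - 3)))² = (-67 + (1 - 1*1 + 7/1))² = (-67 + (1 - 1 + 7*1))² = (-67 + (1 - 1 + 7))² = (-67 + 7)² = (-60)² = 3600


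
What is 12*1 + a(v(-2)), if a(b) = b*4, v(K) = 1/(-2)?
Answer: 10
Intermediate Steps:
v(K) = -½
a(b) = 4*b
12*1 + a(v(-2)) = 12*1 + 4*(-½) = 12 - 2 = 10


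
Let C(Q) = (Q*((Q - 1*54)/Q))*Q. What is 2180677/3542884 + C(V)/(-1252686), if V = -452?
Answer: 960701731507/2219060593212 ≈ 0.43293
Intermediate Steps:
C(Q) = Q*(-54 + Q) (C(Q) = (Q*((Q - 54)/Q))*Q = (Q*((-54 + Q)/Q))*Q = (-54 + Q)*Q = Q*(-54 + Q))
2180677/3542884 + C(V)/(-1252686) = 2180677/3542884 - 452*(-54 - 452)/(-1252686) = 2180677*(1/3542884) - 452*(-506)*(-1/1252686) = 2180677/3542884 + 228712*(-1/1252686) = 2180677/3542884 - 114356/626343 = 960701731507/2219060593212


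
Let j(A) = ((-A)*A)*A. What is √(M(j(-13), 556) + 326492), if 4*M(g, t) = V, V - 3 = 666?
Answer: √1306637/2 ≈ 571.54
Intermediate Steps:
V = 669 (V = 3 + 666 = 669)
j(A) = -A³ (j(A) = (-A²)*A = -A³)
M(g, t) = 669/4 (M(g, t) = (¼)*669 = 669/4)
√(M(j(-13), 556) + 326492) = √(669/4 + 326492) = √(1306637/4) = √1306637/2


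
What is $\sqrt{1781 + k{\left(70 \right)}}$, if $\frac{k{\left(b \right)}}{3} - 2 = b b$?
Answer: $\sqrt{16487} \approx 128.4$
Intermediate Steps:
$k{\left(b \right)} = 6 + 3 b^{2}$ ($k{\left(b \right)} = 6 + 3 b b = 6 + 3 b^{2}$)
$\sqrt{1781 + k{\left(70 \right)}} = \sqrt{1781 + \left(6 + 3 \cdot 70^{2}\right)} = \sqrt{1781 + \left(6 + 3 \cdot 4900\right)} = \sqrt{1781 + \left(6 + 14700\right)} = \sqrt{1781 + 14706} = \sqrt{16487}$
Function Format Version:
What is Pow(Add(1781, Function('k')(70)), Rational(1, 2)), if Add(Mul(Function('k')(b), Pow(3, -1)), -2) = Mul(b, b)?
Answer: Pow(16487, Rational(1, 2)) ≈ 128.40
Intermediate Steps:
Function('k')(b) = Add(6, Mul(3, Pow(b, 2))) (Function('k')(b) = Add(6, Mul(3, Mul(b, b))) = Add(6, Mul(3, Pow(b, 2))))
Pow(Add(1781, Function('k')(70)), Rational(1, 2)) = Pow(Add(1781, Add(6, Mul(3, Pow(70, 2)))), Rational(1, 2)) = Pow(Add(1781, Add(6, Mul(3, 4900))), Rational(1, 2)) = Pow(Add(1781, Add(6, 14700)), Rational(1, 2)) = Pow(Add(1781, 14706), Rational(1, 2)) = Pow(16487, Rational(1, 2))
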